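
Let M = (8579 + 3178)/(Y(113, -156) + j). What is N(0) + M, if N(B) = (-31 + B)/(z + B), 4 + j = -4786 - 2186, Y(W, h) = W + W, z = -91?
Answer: -286879/204750 ≈ -1.4011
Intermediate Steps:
Y(W, h) = 2*W
j = -6976 (j = -4 + (-4786 - 2186) = -4 - 6972 = -6976)
N(B) = (-31 + B)/(-91 + B)
M = -3919/2250 (M = (8579 + 3178)/(2*113 - 6976) = 11757/(226 - 6976) = 11757/(-6750) = 11757*(-1/6750) = -3919/2250 ≈ -1.7418)
N(0) + M = (-31 + 0)/(-91 + 0) - 3919/2250 = -31/(-91) - 3919/2250 = -1/91*(-31) - 3919/2250 = 31/91 - 3919/2250 = -286879/204750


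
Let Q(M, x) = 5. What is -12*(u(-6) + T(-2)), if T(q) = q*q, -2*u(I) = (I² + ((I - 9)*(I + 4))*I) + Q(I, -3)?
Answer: -882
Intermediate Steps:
u(I) = -5/2 - I²/2 - I*(-9 + I)*(4 + I)/2 (u(I) = -((I² + ((I - 9)*(I + 4))*I) + 5)/2 = -((I² + ((-9 + I)*(4 + I))*I) + 5)/2 = -((I² + I*(-9 + I)*(4 + I)) + 5)/2 = -(5 + I² + I*(-9 + I)*(4 + I))/2 = -5/2 - I²/2 - I*(-9 + I)*(4 + I)/2)
T(q) = q²
-12*(u(-6) + T(-2)) = -12*((-5/2 + 2*(-6)² + 18*(-6) - ½*(-6)³) + (-2)²) = -12*((-5/2 + 2*36 - 108 - ½*(-216)) + 4) = -12*((-5/2 + 72 - 108 + 108) + 4) = -12*(139/2 + 4) = -12*147/2 = -882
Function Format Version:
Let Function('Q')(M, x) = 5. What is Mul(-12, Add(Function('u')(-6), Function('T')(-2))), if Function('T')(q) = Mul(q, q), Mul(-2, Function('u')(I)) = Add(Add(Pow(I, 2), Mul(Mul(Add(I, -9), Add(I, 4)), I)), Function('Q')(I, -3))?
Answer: -882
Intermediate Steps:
Function('u')(I) = Add(Rational(-5, 2), Mul(Rational(-1, 2), Pow(I, 2)), Mul(Rational(-1, 2), I, Add(-9, I), Add(4, I))) (Function('u')(I) = Mul(Rational(-1, 2), Add(Add(Pow(I, 2), Mul(Mul(Add(I, -9), Add(I, 4)), I)), 5)) = Mul(Rational(-1, 2), Add(Add(Pow(I, 2), Mul(Mul(Add(-9, I), Add(4, I)), I)), 5)) = Mul(Rational(-1, 2), Add(Add(Pow(I, 2), Mul(I, Add(-9, I), Add(4, I))), 5)) = Mul(Rational(-1, 2), Add(5, Pow(I, 2), Mul(I, Add(-9, I), Add(4, I)))) = Add(Rational(-5, 2), Mul(Rational(-1, 2), Pow(I, 2)), Mul(Rational(-1, 2), I, Add(-9, I), Add(4, I))))
Function('T')(q) = Pow(q, 2)
Mul(-12, Add(Function('u')(-6), Function('T')(-2))) = Mul(-12, Add(Add(Rational(-5, 2), Mul(2, Pow(-6, 2)), Mul(18, -6), Mul(Rational(-1, 2), Pow(-6, 3))), Pow(-2, 2))) = Mul(-12, Add(Add(Rational(-5, 2), Mul(2, 36), -108, Mul(Rational(-1, 2), -216)), 4)) = Mul(-12, Add(Add(Rational(-5, 2), 72, -108, 108), 4)) = Mul(-12, Add(Rational(139, 2), 4)) = Mul(-12, Rational(147, 2)) = -882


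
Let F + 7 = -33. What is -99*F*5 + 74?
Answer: 19874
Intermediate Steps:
F = -40 (F = -7 - 33 = -40)
-99*F*5 + 74 = -(-3960)*5 + 74 = -99*(-200) + 74 = 19800 + 74 = 19874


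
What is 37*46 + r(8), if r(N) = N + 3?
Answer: 1713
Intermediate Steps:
r(N) = 3 + N
37*46 + r(8) = 37*46 + (3 + 8) = 1702 + 11 = 1713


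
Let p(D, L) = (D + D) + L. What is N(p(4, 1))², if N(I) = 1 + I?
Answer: 100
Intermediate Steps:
p(D, L) = L + 2*D (p(D, L) = 2*D + L = L + 2*D)
N(p(4, 1))² = (1 + (1 + 2*4))² = (1 + (1 + 8))² = (1 + 9)² = 10² = 100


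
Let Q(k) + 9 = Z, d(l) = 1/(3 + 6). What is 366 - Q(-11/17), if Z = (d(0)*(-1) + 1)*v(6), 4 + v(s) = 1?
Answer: 1133/3 ≈ 377.67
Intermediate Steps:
v(s) = -3 (v(s) = -4 + 1 = -3)
d(l) = ⅑ (d(l) = 1/9 = ⅑)
Z = -8/3 (Z = ((⅑)*(-1) + 1)*(-3) = (-⅑ + 1)*(-3) = (8/9)*(-3) = -8/3 ≈ -2.6667)
Q(k) = -35/3 (Q(k) = -9 - 8/3 = -35/3)
366 - Q(-11/17) = 366 - 1*(-35/3) = 366 + 35/3 = 1133/3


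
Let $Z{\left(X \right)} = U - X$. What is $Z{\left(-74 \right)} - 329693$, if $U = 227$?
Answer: $-329392$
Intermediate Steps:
$Z{\left(X \right)} = 227 - X$
$Z{\left(-74 \right)} - 329693 = \left(227 - -74\right) - 329693 = \left(227 + 74\right) - 329693 = 301 - 329693 = -329392$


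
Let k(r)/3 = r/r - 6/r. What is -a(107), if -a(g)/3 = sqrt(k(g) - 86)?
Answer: 3*I*sqrt(952193)/107 ≈ 27.359*I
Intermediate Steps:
k(r) = 3 - 18/r (k(r) = 3*(r/r - 6/r) = 3*(1 - 6/r) = 3 - 18/r)
a(g) = -3*sqrt(-83 - 18/g) (a(g) = -3*sqrt((3 - 18/g) - 86) = -3*sqrt(-83 - 18/g))
-a(107) = -(-3)*sqrt(-83 - 18/107) = -(-3)*sqrt(-8899/107) = -(-3)*I*sqrt(952193)/107 = 3*I*sqrt(952193)/107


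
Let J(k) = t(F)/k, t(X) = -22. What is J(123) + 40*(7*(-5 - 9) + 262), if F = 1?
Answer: 806858/123 ≈ 6559.8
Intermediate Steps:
J(k) = -22/k
J(123) + 40*(7*(-5 - 9) + 262) = -22/123 + 40*(7*(-5 - 9) + 262) = -22*1/123 + 40*(7*(-14) + 262) = -22/123 + 40*(-98 + 262) = -22/123 + 40*164 = -22/123 + 6560 = 806858/123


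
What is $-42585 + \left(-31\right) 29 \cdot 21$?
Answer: $-61464$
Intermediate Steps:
$-42585 + \left(-31\right) 29 \cdot 21 = -42585 - 18879 = -61464$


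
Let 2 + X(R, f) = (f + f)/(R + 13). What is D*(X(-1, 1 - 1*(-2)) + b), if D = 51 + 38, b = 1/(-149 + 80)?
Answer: -18601/138 ≈ -134.79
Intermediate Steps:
X(R, f) = -2 + 2*f/(13 + R) (X(R, f) = -2 + (f + f)/(R + 13) = -2 + (2*f)/(13 + R) = -2 + 2*f/(13 + R))
b = -1/69 (b = 1/(-69) = -1/69 ≈ -0.014493)
D = 89
D*(X(-1, 1 - 1*(-2)) + b) = 89*(2*(-13 + (1 - 1*(-2)) - 1*(-1))/(13 - 1) - 1/69) = 89*(2*(-13 + (1 + 2) + 1)/12 - 1/69) = 89*(2*(1/12)*(-13 + 3 + 1) - 1/69) = 89*(2*(1/12)*(-9) - 1/69) = 89*(-3/2 - 1/69) = 89*(-209/138) = -18601/138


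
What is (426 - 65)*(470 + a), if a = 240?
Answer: 256310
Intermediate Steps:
(426 - 65)*(470 + a) = (426 - 65)*(470 + 240) = 361*710 = 256310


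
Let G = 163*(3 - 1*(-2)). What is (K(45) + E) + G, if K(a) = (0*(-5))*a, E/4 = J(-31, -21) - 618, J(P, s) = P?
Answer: -1781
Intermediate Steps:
E = -2596 (E = 4*(-31 - 618) = 4*(-649) = -2596)
G = 815 (G = 163*(3 + 2) = 163*5 = 815)
K(a) = 0 (K(a) = 0*a = 0)
(K(45) + E) + G = (0 - 2596) + 815 = -2596 + 815 = -1781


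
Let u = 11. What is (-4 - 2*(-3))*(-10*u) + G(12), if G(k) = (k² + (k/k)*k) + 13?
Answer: -51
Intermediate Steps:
G(k) = 13 + k + k² (G(k) = (k² + 1*k) + 13 = (k² + k) + 13 = (k + k²) + 13 = 13 + k + k²)
(-4 - 2*(-3))*(-10*u) + G(12) = (-4 - 2*(-3))*(-10*11) + (13 + 12 + 12²) = (-4 + 6)*(-110) + (13 + 12 + 144) = 2*(-110) + 169 = -220 + 169 = -51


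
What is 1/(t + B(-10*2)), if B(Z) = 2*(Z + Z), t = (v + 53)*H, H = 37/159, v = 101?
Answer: -159/7022 ≈ -0.022643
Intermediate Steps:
H = 37/159 (H = 37*(1/159) = 37/159 ≈ 0.23270)
t = 5698/159 (t = (101 + 53)*(37/159) = 154*(37/159) = 5698/159 ≈ 35.836)
B(Z) = 4*Z (B(Z) = 2*(2*Z) = 4*Z)
1/(t + B(-10*2)) = 1/(5698/159 + 4*(-10*2)) = 1/(5698/159 + 4*(-20)) = 1/(5698/159 - 80) = 1/(-7022/159) = -159/7022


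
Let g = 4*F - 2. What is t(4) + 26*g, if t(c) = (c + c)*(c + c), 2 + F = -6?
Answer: -820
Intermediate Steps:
F = -8 (F = -2 - 6 = -8)
g = -34 (g = 4*(-8) - 2 = -32 - 2 = -34)
t(c) = 4*c² (t(c) = (2*c)*(2*c) = 4*c²)
t(4) + 26*g = 4*4² + 26*(-34) = 4*16 - 884 = 64 - 884 = -820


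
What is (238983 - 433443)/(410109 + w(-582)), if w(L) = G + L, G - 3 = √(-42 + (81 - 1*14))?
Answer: -5556/11701 ≈ -0.47483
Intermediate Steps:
G = 8 (G = 3 + √(-42 + (81 - 1*14)) = 3 + √(-42 + (81 - 14)) = 3 + √(-42 + 67) = 3 + √25 = 3 + 5 = 8)
w(L) = 8 + L
(238983 - 433443)/(410109 + w(-582)) = (238983 - 433443)/(410109 + (8 - 582)) = -194460/(410109 - 574) = -194460/409535 = -194460*1/409535 = -5556/11701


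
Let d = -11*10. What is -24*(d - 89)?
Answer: 4776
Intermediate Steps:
d = -110
-24*(d - 89) = -24*(-110 - 89) = -24*(-199) = 4776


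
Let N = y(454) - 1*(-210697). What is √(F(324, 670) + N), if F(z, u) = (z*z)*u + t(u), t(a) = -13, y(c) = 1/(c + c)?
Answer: √14540371598291/454 ≈ 8399.1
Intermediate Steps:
y(c) = 1/(2*c)
N = 191312877/908 (N = (½)/454 - 1*(-210697) = (½)*(1/454) + 210697 = 1/908 + 210697 = 191312877/908 ≈ 2.1070e+5)
F(z, u) = -13 + u*z² (F(z, u) = (z*z)*u - 13 = z²*u - 13 = u*z² - 13 = -13 + u*z²)
√(F(324, 670) + N) = √((-13 + 670*324²) + 191312877/908) = √((-13 + 670*104976) + 191312877/908) = √((-13 + 70333920) + 191312877/908) = √(70333907 + 191312877/908) = √(64054500433/908) = √14540371598291/454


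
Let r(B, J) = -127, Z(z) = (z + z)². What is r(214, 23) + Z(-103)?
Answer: 42309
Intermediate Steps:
Z(z) = 4*z² (Z(z) = (2*z)² = 4*z²)
r(214, 23) + Z(-103) = -127 + 4*(-103)² = -127 + 4*10609 = -127 + 42436 = 42309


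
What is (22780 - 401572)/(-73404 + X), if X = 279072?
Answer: -10522/5713 ≈ -1.8418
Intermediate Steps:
(22780 - 401572)/(-73404 + X) = (22780 - 401572)/(-73404 + 279072) = -378792/205668 = -378792*1/205668 = -10522/5713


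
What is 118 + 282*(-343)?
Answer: -96608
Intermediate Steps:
118 + 282*(-343) = 118 - 96726 = -96608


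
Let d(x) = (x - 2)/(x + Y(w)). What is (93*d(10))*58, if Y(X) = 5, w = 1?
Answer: 14384/5 ≈ 2876.8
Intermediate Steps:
d(x) = (-2 + x)/(5 + x) (d(x) = (x - 2)/(x + 5) = (-2 + x)/(5 + x))
(93*d(10))*58 = (93*((-2 + 10)/(5 + 10)))*58 = (93*(8/15))*58 = (248/5)*58 = 14384/5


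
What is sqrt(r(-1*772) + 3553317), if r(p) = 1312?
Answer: sqrt(3554629) ≈ 1885.4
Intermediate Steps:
sqrt(r(-1*772) + 3553317) = sqrt(1312 + 3553317) = sqrt(3554629)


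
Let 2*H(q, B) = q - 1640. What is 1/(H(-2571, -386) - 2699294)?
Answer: -2/5402799 ≈ -3.7018e-7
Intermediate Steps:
H(q, B) = -820 + q/2 (H(q, B) = (q - 1640)/2 = (-1640 + q)/2 = -820 + q/2)
1/(H(-2571, -386) - 2699294) = 1/((-820 + (½)*(-2571)) - 2699294) = 1/((-820 - 2571/2) - 2699294) = 1/(-4211/2 - 2699294) = 1/(-5402799/2) = -2/5402799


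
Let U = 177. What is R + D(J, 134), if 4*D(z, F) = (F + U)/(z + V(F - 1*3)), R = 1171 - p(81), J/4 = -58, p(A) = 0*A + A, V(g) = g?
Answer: 440049/404 ≈ 1089.2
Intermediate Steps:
p(A) = A (p(A) = 0 + A = A)
J = -232 (J = 4*(-58) = -232)
R = 1090 (R = 1171 - 1*81 = 1171 - 81 = 1090)
D(z, F) = (177 + F)/(4*(-3 + F + z)) (D(z, F) = ((F + 177)/(z + (F - 1*3)))/4 = ((177 + F)/(z + (F - 3)))/4 = ((177 + F)/(z + (-3 + F)))/4 = ((177 + F)/(-3 + F + z))/4 = (177 + F)/(4*(-3 + F + z)))
R + D(J, 134) = 1090 + (177 + 134)/(4*(-3 + 134 - 232)) = 1090 + (¼)*311/(-101) = 1090 + (¼)*(-1/101)*311 = 1090 - 311/404 = 440049/404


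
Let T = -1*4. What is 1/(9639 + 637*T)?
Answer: 1/7091 ≈ 0.00014102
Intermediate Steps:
T = -4
1/(9639 + 637*T) = 1/(9639 + 637*(-4)) = 1/(9639 - 2548) = 1/7091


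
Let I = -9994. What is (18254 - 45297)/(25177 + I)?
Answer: -27043/15183 ≈ -1.7811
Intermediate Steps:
(18254 - 45297)/(25177 + I) = (18254 - 45297)/(25177 - 9994) = -27043/15183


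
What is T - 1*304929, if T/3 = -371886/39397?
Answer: -12014403471/39397 ≈ -3.0496e+5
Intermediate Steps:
T = -1115658/39397 (T = 3*(-371886/39397) = -1115658/39397 ≈ -28.318)
T - 1*304929 = -1115658/39397 - 1*304929 = -1115658/39397 - 304929 = -12014403471/39397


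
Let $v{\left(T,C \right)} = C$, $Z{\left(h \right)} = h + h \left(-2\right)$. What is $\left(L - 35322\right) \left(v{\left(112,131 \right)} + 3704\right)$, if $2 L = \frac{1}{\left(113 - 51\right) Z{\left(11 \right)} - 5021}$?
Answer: $- \frac{1545055281055}{11406} \approx -1.3546 \cdot 10^{8}$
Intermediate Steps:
$Z{\left(h \right)} = - h$ ($Z{\left(h \right)} = h - 2 h = - h$)
$L = - \frac{1}{11406}$ ($L = \frac{1}{2 \left(\left(113 - 51\right) \left(\left(-1\right) 11\right) - 5021\right)} = \frac{1}{2 \left(62 \left(-11\right) - 5021\right)} = \frac{1}{2 \left(-682 - 5021\right)} = \frac{1}{2 \left(-5703\right)} = \frac{1}{2} \left(- \frac{1}{5703}\right) = - \frac{1}{11406} \approx -8.7673 \cdot 10^{-5}$)
$\left(L - 35322\right) \left(v{\left(112,131 \right)} + 3704\right) = \left(- \frac{1}{11406} - 35322\right) \left(131 + 3704\right) = \left(- \frac{402882733}{11406}\right) 3835 = - \frac{1545055281055}{11406}$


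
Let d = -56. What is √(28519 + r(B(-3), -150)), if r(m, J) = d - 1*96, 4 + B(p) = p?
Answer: √28367 ≈ 168.43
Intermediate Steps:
B(p) = -4 + p
r(m, J) = -152 (r(m, J) = -56 - 1*96 = -56 - 96 = -152)
√(28519 + r(B(-3), -150)) = √(28519 - 152) = √28367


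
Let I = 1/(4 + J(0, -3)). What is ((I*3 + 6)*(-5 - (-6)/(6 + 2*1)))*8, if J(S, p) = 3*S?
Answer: -459/2 ≈ -229.50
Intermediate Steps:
I = 1/4 (I = 1/(4 + 3*0) = 1/(4 + 0) = 1/4 ≈ 0.25000)
((I*3 + 6)*(-5 - (-6)/(6 + 2*1)))*8 = (((1/4)*3 + 6)*(-5 - (-6)/(6 + 2*1)))*8 = ((3/4 + 6)*(-5 - (-6)/(6 + 2)))*8 = (27*(-5 - (-6)/8)/4)*8 = (27*(-5 - 1*(-3/4))/4)*8 = (27*(-5 + 3/4)/4)*8 = ((27/4)*(-17/4))*8 = -459/16*8 = -459/2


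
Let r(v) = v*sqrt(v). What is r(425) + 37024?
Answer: 37024 + 2125*sqrt(17) ≈ 45786.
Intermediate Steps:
r(v) = v**(3/2)
r(425) + 37024 = 425**(3/2) + 37024 = 2125*sqrt(17) + 37024 = 37024 + 2125*sqrt(17)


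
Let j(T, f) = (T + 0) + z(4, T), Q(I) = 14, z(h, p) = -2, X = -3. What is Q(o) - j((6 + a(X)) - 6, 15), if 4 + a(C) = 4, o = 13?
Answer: 16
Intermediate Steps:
a(C) = 0 (a(C) = -4 + 4 = 0)
j(T, f) = -2 + T (j(T, f) = (T + 0) - 2 = T - 2 = -2 + T)
Q(o) - j((6 + a(X)) - 6, 15) = 14 - (-2 + ((6 + 0) - 6)) = 14 - (-2 + (6 - 6)) = 14 - (-2 + 0) = 14 - 1*(-2) = 14 + 2 = 16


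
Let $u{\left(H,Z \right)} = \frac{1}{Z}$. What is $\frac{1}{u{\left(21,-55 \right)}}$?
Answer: $-55$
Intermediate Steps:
$\frac{1}{u{\left(21,-55 \right)}} = \frac{1}{\frac{1}{-55}} = \frac{1}{- \frac{1}{55}} = -55$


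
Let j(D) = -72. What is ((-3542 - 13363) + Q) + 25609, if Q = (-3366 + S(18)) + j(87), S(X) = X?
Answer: 5284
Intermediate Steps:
Q = -3420 (Q = (-3366 + 18) - 72 = -3348 - 72 = -3420)
((-3542 - 13363) + Q) + 25609 = ((-3542 - 13363) - 3420) + 25609 = (-16905 - 3420) + 25609 = -20325 + 25609 = 5284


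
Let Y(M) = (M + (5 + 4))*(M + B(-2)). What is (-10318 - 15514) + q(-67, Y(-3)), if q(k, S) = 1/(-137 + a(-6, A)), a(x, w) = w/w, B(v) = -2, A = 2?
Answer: -3513153/136 ≈ -25832.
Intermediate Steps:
a(x, w) = 1
Y(M) = (-2 + M)*(9 + M) (Y(M) = (M + (5 + 4))*(M - 2) = (M + 9)*(-2 + M) = (9 + M)*(-2 + M) = (-2 + M)*(9 + M))
q(k, S) = -1/136 (q(k, S) = 1/(-137 + 1) = 1/(-136) = -1/136)
(-10318 - 15514) + q(-67, Y(-3)) = (-10318 - 15514) - 1/136 = -25832 - 1/136 = -3513153/136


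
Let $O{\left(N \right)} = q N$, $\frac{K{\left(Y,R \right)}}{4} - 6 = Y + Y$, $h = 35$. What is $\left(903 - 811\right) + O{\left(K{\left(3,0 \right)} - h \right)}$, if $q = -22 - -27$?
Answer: $157$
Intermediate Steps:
$K{\left(Y,R \right)} = 24 + 8 Y$ ($K{\left(Y,R \right)} = 24 + 4 \left(Y + Y\right) = 24 + 4 \cdot 2 Y = 24 + 8 Y$)
$q = 5$ ($q = -22 + 27 = 5$)
$O{\left(N \right)} = 5 N$
$\left(903 - 811\right) + O{\left(K{\left(3,0 \right)} - h \right)} = \left(903 - 811\right) + 5 \left(\left(24 + 8 \cdot 3\right) - 35\right) = 92 + 5 \left(\left(24 + 24\right) - 35\right) = 92 + 5 \left(48 - 35\right) = 92 + 5 \cdot 13 = 92 + 65 = 157$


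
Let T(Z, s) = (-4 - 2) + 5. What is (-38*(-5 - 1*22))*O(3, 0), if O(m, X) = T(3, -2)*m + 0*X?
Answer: -3078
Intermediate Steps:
T(Z, s) = -1 (T(Z, s) = -6 + 5 = -1)
O(m, X) = -m (O(m, X) = -m + 0*X = -m + 0 = -m)
(-38*(-5 - 1*22))*O(3, 0) = (-38*(-5 - 1*22))*(-1*3) = -38*(-5 - 22)*(-3) = -38*(-27)*(-3) = 1026*(-3) = -3078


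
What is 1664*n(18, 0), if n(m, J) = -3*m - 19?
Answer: -121472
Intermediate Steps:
n(m, J) = -19 - 3*m
1664*n(18, 0) = 1664*(-19 - 3*18) = 1664*(-19 - 54) = 1664*(-73) = -121472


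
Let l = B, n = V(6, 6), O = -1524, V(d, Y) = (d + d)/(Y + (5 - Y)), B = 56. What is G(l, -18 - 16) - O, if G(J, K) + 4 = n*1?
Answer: 7612/5 ≈ 1522.4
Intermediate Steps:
V(d, Y) = 2*d/5 (V(d, Y) = (2*d)/5 = (2*d)*(1/5) = 2*d/5)
n = 12/5 (n = (2/5)*6 = 12/5 ≈ 2.4000)
l = 56
G(J, K) = -8/5 (G(J, K) = -4 + (12/5)*1 = -4 + 12/5 = -8/5)
G(l, -18 - 16) - O = -8/5 - 1*(-1524) = -8/5 + 1524 = 7612/5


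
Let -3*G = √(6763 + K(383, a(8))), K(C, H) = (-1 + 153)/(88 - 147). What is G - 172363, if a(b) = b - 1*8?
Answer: -172363 - √23533035/177 ≈ -1.7239e+5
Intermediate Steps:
a(b) = -8 + b (a(b) = b - 8 = -8 + b)
K(C, H) = -152/59 (K(C, H) = 152/(-59) = 152*(-1/59) = -152/59)
G = -√23533035/177 (G = -√(6763 - 152/59)/3 = -√23533035/177 ≈ -27.407)
G - 172363 = -√23533035/177 - 172363 = -172363 - √23533035/177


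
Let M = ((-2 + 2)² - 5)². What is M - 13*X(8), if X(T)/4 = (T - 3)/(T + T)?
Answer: 35/4 ≈ 8.7500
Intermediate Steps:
X(T) = 2*(-3 + T)/T (X(T) = 4*((T - 3)/(T + T)) = 4*((-3 + T)/((2*T))) = 4*((-3 + T)*(1/(2*T))) = 4*((-3 + T)/(2*T)) = 2*(-3 + T)/T)
M = 25 (M = (0² - 5)² = (0 - 5)² = (-5)² = 25)
M - 13*X(8) = 25 - 13*(2 - 6/8) = 25 - 13*(2 - 6*⅛) = 25 - 13*(2 - ¾) = 25 - 13*5/4 = 25 - 65/4 = 35/4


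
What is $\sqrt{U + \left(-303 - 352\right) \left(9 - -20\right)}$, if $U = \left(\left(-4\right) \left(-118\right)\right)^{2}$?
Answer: $\sqrt{203789} \approx 451.43$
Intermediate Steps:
$U = 222784$ ($U = 472^{2} = 222784$)
$\sqrt{U + \left(-303 - 352\right) \left(9 - -20\right)} = \sqrt{222784 + \left(-303 - 352\right) \left(9 - -20\right)} = \sqrt{222784 - 655 \left(9 + 20\right)} = \sqrt{222784 - 18995} = \sqrt{203789}$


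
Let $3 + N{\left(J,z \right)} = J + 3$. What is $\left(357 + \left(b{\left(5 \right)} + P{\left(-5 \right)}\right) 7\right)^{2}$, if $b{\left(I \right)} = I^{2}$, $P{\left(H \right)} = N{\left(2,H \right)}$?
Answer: $298116$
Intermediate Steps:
$N{\left(J,z \right)} = J$ ($N{\left(J,z \right)} = -3 + \left(J + 3\right) = -3 + \left(3 + J\right) = J$)
$P{\left(H \right)} = 2$
$\left(357 + \left(b{\left(5 \right)} + P{\left(-5 \right)}\right) 7\right)^{2} = \left(357 + \left(5^{2} + 2\right) 7\right)^{2} = \left(357 + \left(25 + 2\right) 7\right)^{2} = \left(357 + 27 \cdot 7\right)^{2} = \left(357 + 189\right)^{2} = 546^{2} = 298116$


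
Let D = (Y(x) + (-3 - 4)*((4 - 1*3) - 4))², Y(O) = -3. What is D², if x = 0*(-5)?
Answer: 104976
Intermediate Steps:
x = 0
D = 324 (D = (-3 + (-3 - 4)*((4 - 1*3) - 4))² = (-3 - 7*((4 - 3) - 4))² = (-3 - 7*(1 - 4))² = (-3 - 7*(-3))² = (-3 + 21)² = 18² = 324)
D² = 324² = 104976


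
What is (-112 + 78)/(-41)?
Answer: 34/41 ≈ 0.82927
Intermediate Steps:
(-112 + 78)/(-41) = -34*(-1/41) = 34/41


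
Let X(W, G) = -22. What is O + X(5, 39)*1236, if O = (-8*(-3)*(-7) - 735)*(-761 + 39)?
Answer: 624774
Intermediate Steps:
O = 651966 (O = (24*(-7) - 735)*(-722) = (-168 - 735)*(-722) = -903*(-722) = 651966)
O + X(5, 39)*1236 = 651966 - 22*1236 = 651966 - 27192 = 624774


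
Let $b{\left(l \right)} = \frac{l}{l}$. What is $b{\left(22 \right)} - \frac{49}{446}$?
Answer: $\frac{397}{446} \approx 0.89013$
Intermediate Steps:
$b{\left(l \right)} = 1$
$b{\left(22 \right)} - \frac{49}{446} = 1 - \frac{49}{446} = \frac{397}{446}$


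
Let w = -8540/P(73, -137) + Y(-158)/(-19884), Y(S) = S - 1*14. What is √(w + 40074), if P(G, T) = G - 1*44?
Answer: 7*√16871241604143/144159 ≈ 199.45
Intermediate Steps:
P(G, T) = -44 + G (P(G, T) = G - 44 = -44 + G)
Y(S) = -14 + S (Y(S) = S - 14 = -14 + S)
w = -42451093/144159 (w = -8540/(-44 + 73) + (-14 - 158)/(-19884) = -8540/29 - 172*(-1/19884) = -8540*1/29 + 43/4971 = -8540/29 + 43/4971 = -42451093/144159 ≈ -294.47)
√(w + 40074) = √(-42451093/144159 + 40074) = √(5734576673/144159) = 7*√16871241604143/144159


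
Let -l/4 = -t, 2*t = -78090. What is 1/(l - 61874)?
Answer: -1/218054 ≈ -4.5860e-6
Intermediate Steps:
t = -39045 (t = (1/2)*(-78090) = -39045)
l = -156180 (l = -(-4)*(-39045) = -4*39045 = -156180)
1/(l - 61874) = 1/(-156180 - 61874) = 1/(-218054) = -1/218054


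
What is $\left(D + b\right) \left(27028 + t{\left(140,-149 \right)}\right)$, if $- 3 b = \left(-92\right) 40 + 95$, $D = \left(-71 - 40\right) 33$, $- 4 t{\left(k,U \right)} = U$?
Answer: $-66797037$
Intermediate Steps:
$t{\left(k,U \right)} = - \frac{U}{4}$
$D = -3663$ ($D = \left(-111\right) 33 = -3663$)
$b = 1195$ ($b = - \frac{\left(-92\right) 40 + 95}{3} = - \frac{-3680 + 95}{3} = \left(- \frac{1}{3}\right) \left(-3585\right) = 1195$)
$\left(D + b\right) \left(27028 + t{\left(140,-149 \right)}\right) = \left(-3663 + 1195\right) \left(27028 - - \frac{149}{4}\right) = - 2468 \left(27028 + \frac{149}{4}\right) = \left(-2468\right) \frac{108261}{4} = -66797037$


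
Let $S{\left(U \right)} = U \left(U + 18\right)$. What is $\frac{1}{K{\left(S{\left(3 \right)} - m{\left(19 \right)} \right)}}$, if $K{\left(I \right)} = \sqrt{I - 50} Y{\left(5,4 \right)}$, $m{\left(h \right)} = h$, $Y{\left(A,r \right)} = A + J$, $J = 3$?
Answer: $- \frac{i \sqrt{6}}{48} \approx - 0.051031 i$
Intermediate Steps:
$S{\left(U \right)} = U \left(18 + U\right)$
$Y{\left(A,r \right)} = 3 + A$ ($Y{\left(A,r \right)} = A + 3 = 3 + A$)
$K{\left(I \right)} = 8 \sqrt{-50 + I}$ ($K{\left(I \right)} = \sqrt{I - 50} \left(3 + 5\right) = \sqrt{-50 + I} 8 = 8 \sqrt{-50 + I}$)
$\frac{1}{K{\left(S{\left(3 \right)} - m{\left(19 \right)} \right)}} = \frac{1}{8 \sqrt{-50 + \left(3 \left(18 + 3\right) - 19\right)}} = \frac{1}{8 \sqrt{-50 + \left(3 \cdot 21 - 19\right)}} = \frac{1}{8 \sqrt{-50 + \left(63 - 19\right)}} = \frac{1}{8 \sqrt{-50 + 44}} = \frac{1}{8 \sqrt{-6}} = \frac{1}{8 i \sqrt{6}} = - \frac{i \sqrt{6}}{48}$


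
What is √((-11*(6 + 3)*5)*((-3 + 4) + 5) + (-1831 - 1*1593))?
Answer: I*√6394 ≈ 79.963*I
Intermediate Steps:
√((-11*(6 + 3)*5)*((-3 + 4) + 5) + (-1831 - 1*1593)) = √((-99*5)*(1 + 5) + (-1831 - 1593)) = √(-11*45*6 - 3424) = √(-495*6 - 3424) = √(-2970 - 3424) = √(-6394) = I*√6394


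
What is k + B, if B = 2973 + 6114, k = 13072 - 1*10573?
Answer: 11586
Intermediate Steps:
k = 2499 (k = 13072 - 10573 = 2499)
B = 9087
k + B = 2499 + 9087 = 11586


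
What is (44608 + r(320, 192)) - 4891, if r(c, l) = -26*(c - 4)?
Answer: 31501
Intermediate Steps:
r(c, l) = 104 - 26*c (r(c, l) = -26*(-4 + c) = 104 - 26*c)
(44608 + r(320, 192)) - 4891 = (44608 + (104 - 26*320)) - 4891 = (44608 + (104 - 8320)) - 4891 = (44608 - 8216) - 4891 = 36392 - 4891 = 31501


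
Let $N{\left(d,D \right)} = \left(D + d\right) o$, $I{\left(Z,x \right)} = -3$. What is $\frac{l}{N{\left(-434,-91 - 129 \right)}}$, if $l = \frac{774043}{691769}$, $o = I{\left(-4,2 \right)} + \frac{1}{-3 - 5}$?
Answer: $\frac{3096172}{5655211575} \approx 0.00054749$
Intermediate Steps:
$o = - \frac{25}{8}$ ($o = -3 + \frac{1}{-3 - 5} = -3 + \frac{1}{-8} = -3 - \frac{1}{8} = - \frac{25}{8} \approx -3.125$)
$N{\left(d,D \right)} = - \frac{25 D}{8} - \frac{25 d}{8}$ ($N{\left(d,D \right)} = \left(D + d\right) \left(- \frac{25}{8}\right) = - \frac{25 D}{8} - \frac{25 d}{8}$)
$l = \frac{774043}{691769}$ ($l = 774043 \cdot \frac{1}{691769} = \frac{774043}{691769} \approx 1.1189$)
$\frac{l}{N{\left(-434,-91 - 129 \right)}} = \frac{774043}{691769 \left(- \frac{25 \left(-91 - 129\right)}{8} - - \frac{5425}{4}\right)} = \frac{774043}{691769 \left(- \frac{25 \left(-91 - 129\right)}{8} + \frac{5425}{4}\right)} = \frac{774043}{691769 \left(\left(- \frac{25}{8}\right) \left(-220\right) + \frac{5425}{4}\right)} = \frac{774043}{691769 \left(\frac{1375}{2} + \frac{5425}{4}\right)} = \frac{774043}{691769 \cdot \frac{8175}{4}} = \frac{774043}{691769} \cdot \frac{4}{8175} = \frac{3096172}{5655211575}$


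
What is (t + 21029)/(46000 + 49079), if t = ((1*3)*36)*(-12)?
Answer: 19733/95079 ≈ 0.20754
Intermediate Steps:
t = -1296 (t = (3*36)*(-12) = 108*(-12) = -1296)
(t + 21029)/(46000 + 49079) = (-1296 + 21029)/(46000 + 49079) = 19733/95079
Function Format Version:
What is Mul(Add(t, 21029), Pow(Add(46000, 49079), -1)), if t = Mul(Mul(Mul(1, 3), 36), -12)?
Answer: Rational(19733, 95079) ≈ 0.20754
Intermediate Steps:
t = -1296 (t = Mul(Mul(3, 36), -12) = Mul(108, -12) = -1296)
Mul(Add(t, 21029), Pow(Add(46000, 49079), -1)) = Mul(Add(-1296, 21029), Pow(Add(46000, 49079), -1)) = Mul(19733, Pow(95079, -1)) = Mul(19733, Rational(1, 95079)) = Rational(19733, 95079)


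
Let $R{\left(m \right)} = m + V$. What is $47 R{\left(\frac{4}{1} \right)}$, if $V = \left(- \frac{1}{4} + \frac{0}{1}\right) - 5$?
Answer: $- \frac{235}{4} \approx -58.75$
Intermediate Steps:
$V = - \frac{21}{4}$ ($V = \left(\left(-1\right) \frac{1}{4} + 0 \cdot 1\right) - 5 = \left(- \frac{1}{4} + 0\right) - 5 = - \frac{1}{4} - 5 = - \frac{21}{4} \approx -5.25$)
$R{\left(m \right)} = - \frac{21}{4} + m$ ($R{\left(m \right)} = m - \frac{21}{4} = - \frac{21}{4} + m$)
$47 R{\left(\frac{4}{1} \right)} = 47 \left(- \frac{21}{4} + \frac{4}{1}\right) = 47 \left(- \frac{21}{4} + 4 \cdot 1\right) = 47 \left(- \frac{21}{4} + 4\right) = 47 \left(- \frac{5}{4}\right) = - \frac{235}{4}$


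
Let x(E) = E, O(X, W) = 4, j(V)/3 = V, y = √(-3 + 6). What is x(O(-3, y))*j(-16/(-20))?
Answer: 48/5 ≈ 9.6000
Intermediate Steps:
y = √3 ≈ 1.7320
j(V) = 3*V
x(O(-3, y))*j(-16/(-20)) = 4*(3*(-16/(-20))) = 4*(3*(-16*(-1/20))) = 4*(3*(⅘)) = 4*(12/5) = 48/5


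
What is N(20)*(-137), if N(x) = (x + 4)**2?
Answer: -78912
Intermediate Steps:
N(x) = (4 + x)**2
N(20)*(-137) = (4 + 20)**2*(-137) = 24**2*(-137) = 576*(-137) = -78912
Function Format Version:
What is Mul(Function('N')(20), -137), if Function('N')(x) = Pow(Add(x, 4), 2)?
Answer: -78912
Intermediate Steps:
Function('N')(x) = Pow(Add(4, x), 2)
Mul(Function('N')(20), -137) = Mul(Pow(Add(4, 20), 2), -137) = Mul(Pow(24, 2), -137) = Mul(576, -137) = -78912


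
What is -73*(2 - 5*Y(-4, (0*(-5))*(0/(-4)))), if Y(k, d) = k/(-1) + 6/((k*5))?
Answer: 2409/2 ≈ 1204.5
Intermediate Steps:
Y(k, d) = -k + 6/(5*k) (Y(k, d) = k*(-1) + 6/((5*k)) = -k + 6*(1/(5*k)) = -k + 6/(5*k))
-73*(2 - 5*Y(-4, (0*(-5))*(0/(-4)))) = -73*(2 - 5*(-1*(-4) + (6/5)/(-4))) = -73*(2 - 5*(4 + (6/5)*(-¼))) = -73*(2 - 5*(4 - 3/10)) = -73*(2 - 5*37/10) = -73*(2 - 37/2) = -73*(-33/2) = 2409/2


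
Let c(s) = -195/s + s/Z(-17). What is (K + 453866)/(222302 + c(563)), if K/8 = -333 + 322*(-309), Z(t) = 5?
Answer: -485280665/313048062 ≈ -1.5502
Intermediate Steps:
c(s) = -195/s + s/5
K = -798648 (K = 8*(-333 + 322*(-309)) = 8*(-333 - 99498) = 8*(-99831) = -798648)
(K + 453866)/(222302 + c(563)) = (-798648 + 453866)/(222302 + (-195/563 + (⅕)*563)) = -344782/(222302 + (-195*1/563 + 563/5)) = -344782/(222302 + (-195/563 + 563/5)) = -344782/(222302 + 315994/2815) = -344782/626096124/2815 = -344782*2815/626096124 = -485280665/313048062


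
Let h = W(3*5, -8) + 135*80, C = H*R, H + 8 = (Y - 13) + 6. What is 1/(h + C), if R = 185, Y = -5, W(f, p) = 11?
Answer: 1/7111 ≈ 0.00014063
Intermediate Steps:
H = -20 (H = -8 + ((-5 - 13) + 6) = -8 + (-18 + 6) = -8 - 12 = -20)
C = -3700 (C = -20*185 = -3700)
h = 10811 (h = 11 + 135*80 = 11 + 10800 = 10811)
1/(h + C) = 1/(10811 - 3700) = 1/7111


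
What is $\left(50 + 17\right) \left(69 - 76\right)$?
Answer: $-469$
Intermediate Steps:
$\left(50 + 17\right) \left(69 - 76\right) = 67 \left(-7\right) = -469$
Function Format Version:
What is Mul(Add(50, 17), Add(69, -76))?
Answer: -469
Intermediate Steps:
Mul(Add(50, 17), Add(69, -76)) = Mul(67, -7) = -469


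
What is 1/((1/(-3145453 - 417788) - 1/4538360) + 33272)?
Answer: 16171270424760/538050509564513119 ≈ 3.0055e-5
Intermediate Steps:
1/((1/(-3145453 - 417788) - 1/4538360) + 33272) = 1/((1/(-3563241) - 1*1/4538360) + 33272) = 1/((-1/3563241 - 1/4538360) + 33272) = 1/(-8101601/16171270424760 + 33272) = 1/(538050509564513119/16171270424760) = 16171270424760/538050509564513119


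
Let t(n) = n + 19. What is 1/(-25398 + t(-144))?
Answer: -1/25523 ≈ -3.9180e-5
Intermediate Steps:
t(n) = 19 + n
1/(-25398 + t(-144)) = 1/(-25398 + (19 - 144)) = 1/(-25398 - 125) = 1/(-25523) = -1/25523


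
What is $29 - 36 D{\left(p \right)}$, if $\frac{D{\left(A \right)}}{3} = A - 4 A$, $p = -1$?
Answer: $-295$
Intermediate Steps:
$D{\left(A \right)} = - 9 A$ ($D{\left(A \right)} = 3 \left(A - 4 A\right) = 3 \left(- 3 A\right) = - 9 A$)
$29 - 36 D{\left(p \right)} = 29 - 36 \left(\left(-9\right) \left(-1\right)\right) = 29 - 324 = -295$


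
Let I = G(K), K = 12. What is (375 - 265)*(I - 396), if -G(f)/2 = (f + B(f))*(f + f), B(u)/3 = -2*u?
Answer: 273240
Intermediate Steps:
B(u) = -6*u (B(u) = 3*(-2*u) = -6*u)
G(f) = 20*f² (G(f) = -2*(f - 6*f)*(f + f) = -2*(-5*f)*2*f = -(-20)*f² = 20*f²)
I = 2880 (I = 20*12² = 20*144 = 2880)
(375 - 265)*(I - 396) = (375 - 265)*(2880 - 396) = 110*2484 = 273240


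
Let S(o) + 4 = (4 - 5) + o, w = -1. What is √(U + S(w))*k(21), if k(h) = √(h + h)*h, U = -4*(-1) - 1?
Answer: 63*I*√14 ≈ 235.72*I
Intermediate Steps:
S(o) = -5 + o (S(o) = -4 + ((4 - 5) + o) = -4 + (-1 + o) = -5 + o)
U = 3 (U = 4 - 1 = 3)
k(h) = √2*h^(3/2) (k(h) = √(2*h)*h = (√2*√h)*h = √2*h^(3/2))
√(U + S(w))*k(21) = √(3 + (-5 - 1))*(√2*21^(3/2)) = √(3 - 6)*(√2*(21*√21)) = √(-3)*(21*√42) = (I*√3)*(21*√42) = 63*I*√14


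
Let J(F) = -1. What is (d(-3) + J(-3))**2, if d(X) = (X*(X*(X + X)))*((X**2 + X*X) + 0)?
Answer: 946729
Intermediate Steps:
d(X) = 4*X**5 (d(X) = (X*(X*(2*X)))*((X**2 + X**2) + 0) = (X*(2*X**2))*(2*X**2 + 0) = (2*X**3)*(2*X**2) = 4*X**5)
(d(-3) + J(-3))**2 = (4*(-3)**5 - 1)**2 = (4*(-243) - 1)**2 = (-972 - 1)**2 = (-973)**2 = 946729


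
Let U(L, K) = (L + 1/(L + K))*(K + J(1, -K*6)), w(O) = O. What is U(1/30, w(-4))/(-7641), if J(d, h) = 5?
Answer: 781/27278370 ≈ 2.8631e-5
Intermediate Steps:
U(L, K) = (5 + K)*(L + 1/(K + L)) (U(L, K) = (L + 1/(L + K))*(K + 5) = (L + 1/(K + L))*(5 + K) = (5 + K)*(L + 1/(K + L)))
U(1/30, w(-4))/(-7641) = ((5 - 4 + 5*(1/30)**2 - 4*(1/30)**2 + (-4)**2/30 + 5*(-4)/30)/(-4 + 1/30))/(-7641) = ((5 - 4 + 5*(1/30)**2 - 4*(1/30)**2 + (1/30)*16 + 5*(-4)*(1/30))/(-4 + 1/30))*(-1/7641) = ((5 - 4 + 5*(1/900) - 4*1/900 + 8/15 - 2/3)/(-119/30))*(-1/7641) = -30*(5 - 4 + 1/180 - 1/225 + 8/15 - 2/3)/119*(-1/7641) = -30/119*781/900*(-1/7641) = -781/3570*(-1/7641) = 781/27278370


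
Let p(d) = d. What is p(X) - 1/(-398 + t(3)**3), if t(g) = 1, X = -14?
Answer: -5557/397 ≈ -13.997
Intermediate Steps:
p(X) - 1/(-398 + t(3)**3) = -14 - 1/(-398 + 1**3) = -14 - 1/(-398 + 1) = -14 - 1/(-397) = -14 - 1*(-1/397) = -14 + 1/397 = -5557/397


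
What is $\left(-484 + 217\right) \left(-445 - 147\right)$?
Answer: $158064$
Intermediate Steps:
$\left(-484 + 217\right) \left(-445 - 147\right) = \left(-267\right) \left(-592\right) = 158064$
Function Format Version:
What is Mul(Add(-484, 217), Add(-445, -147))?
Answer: 158064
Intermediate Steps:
Mul(Add(-484, 217), Add(-445, -147)) = Mul(-267, -592) = 158064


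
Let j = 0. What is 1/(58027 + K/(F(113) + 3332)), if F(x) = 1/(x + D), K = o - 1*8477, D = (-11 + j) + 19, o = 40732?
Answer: 403173/23398822526 ≈ 1.7230e-5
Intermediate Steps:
D = 8 (D = (-11 + 0) + 19 = -11 + 19 = 8)
K = 32255 (K = 40732 - 1*8477 = 40732 - 8477 = 32255)
F(x) = 1/(8 + x) (F(x) = 1/(x + 8) = 1/(8 + x))
1/(58027 + K/(F(113) + 3332)) = 1/(58027 + 32255/(1/(8 + 113) + 3332)) = 1/(58027 + 32255/(1/121 + 3332)) = 1/(58027 + 32255/(403173/121)) = 1/(58027 + 32255*(121/403173)) = 1/(58027 + 3902855/403173) = 1/(23398822526/403173) = 403173/23398822526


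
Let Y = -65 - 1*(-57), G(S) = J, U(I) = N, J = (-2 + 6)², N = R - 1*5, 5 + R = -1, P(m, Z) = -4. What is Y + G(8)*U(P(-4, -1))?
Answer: -184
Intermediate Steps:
R = -6 (R = -5 - 1 = -6)
N = -11 (N = -6 - 1*5 = -6 - 5 = -11)
J = 16 (J = 4² = 16)
U(I) = -11
G(S) = 16
Y = -8 (Y = -65 + 57 = -8)
Y + G(8)*U(P(-4, -1)) = -8 + 16*(-11) = -8 - 176 = -184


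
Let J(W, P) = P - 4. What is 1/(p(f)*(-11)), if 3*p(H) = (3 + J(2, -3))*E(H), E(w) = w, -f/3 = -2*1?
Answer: 1/88 ≈ 0.011364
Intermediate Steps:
J(W, P) = -4 + P
f = 6 (f = -(-6) = -3*(-2) = 6)
p(H) = -4*H/3 (p(H) = ((3 + (-4 - 3))*H)/3 = ((3 - 7)*H)/3 = (-4*H)/3 = -4*H/3)
1/(p(f)*(-11)) = 1/(-4/3*6*(-11)) = 1/(-8*(-11)) = 1/88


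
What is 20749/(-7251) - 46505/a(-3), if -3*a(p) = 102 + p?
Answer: 112174346/79761 ≈ 1406.4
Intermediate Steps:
a(p) = -34 - p/3 (a(p) = -(102 + p)/3 = -34 - p/3)
20749/(-7251) - 46505/a(-3) = 20749/(-7251) - 46505/(-34 - ⅓*(-3)) = 20749*(-1/7251) - 46505/(-34 + 1) = -20749/7251 - 46505/(-33) = -20749/7251 - 46505*(-1/33) = -20749/7251 + 46505/33 = 112174346/79761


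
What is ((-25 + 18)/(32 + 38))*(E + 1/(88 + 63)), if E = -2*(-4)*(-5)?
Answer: 6039/1510 ≈ 3.9993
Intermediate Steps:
E = -40 (E = 8*(-5) = -40)
((-25 + 18)/(32 + 38))*(E + 1/(88 + 63)) = ((-25 + 18)/(32 + 38))*(-40 + 1/(88 + 63)) = (-7/70)*(-40 + 1/151) = (-7*1/70)*(-40 + 1/151) = -⅒*(-6039/151) = 6039/1510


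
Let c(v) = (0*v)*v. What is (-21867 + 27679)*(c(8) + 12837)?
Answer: 74608644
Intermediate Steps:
c(v) = 0 (c(v) = 0*v = 0)
(-21867 + 27679)*(c(8) + 12837) = (-21867 + 27679)*(0 + 12837) = 5812*12837 = 74608644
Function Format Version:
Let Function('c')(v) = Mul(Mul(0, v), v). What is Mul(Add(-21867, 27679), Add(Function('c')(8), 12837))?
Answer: 74608644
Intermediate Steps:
Function('c')(v) = 0 (Function('c')(v) = Mul(0, v) = 0)
Mul(Add(-21867, 27679), Add(Function('c')(8), 12837)) = Mul(Add(-21867, 27679), Add(0, 12837)) = Mul(5812, 12837) = 74608644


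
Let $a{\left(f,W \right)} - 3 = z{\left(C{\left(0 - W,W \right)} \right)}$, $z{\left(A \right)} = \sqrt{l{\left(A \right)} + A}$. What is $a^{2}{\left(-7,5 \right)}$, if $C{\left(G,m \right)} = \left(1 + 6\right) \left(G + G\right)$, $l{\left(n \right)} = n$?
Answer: $-131 + 12 i \sqrt{35} \approx -131.0 + 70.993 i$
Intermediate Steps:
$C{\left(G,m \right)} = 14 G$ ($C{\left(G,m \right)} = 7 \cdot 2 G = 14 G$)
$z{\left(A \right)} = \sqrt{2} \sqrt{A}$ ($z{\left(A \right)} = \sqrt{A + A} = \sqrt{2 A} = \sqrt{2} \sqrt{A}$)
$a{\left(f,W \right)} = 3 + 2 \sqrt{7} \sqrt{- W}$ ($a{\left(f,W \right)} = 3 + \sqrt{2} \sqrt{14 \left(0 - W\right)} = 3 + \sqrt{2} \sqrt{14 \left(- W\right)} = 3 + \sqrt{2} \sqrt{- 14 W} = 3 + \sqrt{2} \sqrt{14} \sqrt{- W} = 3 + 2 \sqrt{7} \sqrt{- W}$)
$a^{2}{\left(-7,5 \right)} = \left(3 + 2 \sqrt{7} \sqrt{\left(-1\right) 5}\right)^{2} = \left(3 + 2 \sqrt{7} \sqrt{-5}\right)^{2} = \left(3 + 2 \sqrt{7} i \sqrt{5}\right)^{2} = \left(3 + 2 i \sqrt{35}\right)^{2}$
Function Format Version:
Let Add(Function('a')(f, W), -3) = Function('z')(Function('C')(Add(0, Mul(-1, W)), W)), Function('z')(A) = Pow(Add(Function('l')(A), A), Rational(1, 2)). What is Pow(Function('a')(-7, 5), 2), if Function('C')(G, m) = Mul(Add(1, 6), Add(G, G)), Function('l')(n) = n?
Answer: Add(-131, Mul(12, I, Pow(35, Rational(1, 2)))) ≈ Add(-131.00, Mul(70.993, I))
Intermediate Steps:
Function('C')(G, m) = Mul(14, G) (Function('C')(G, m) = Mul(7, Mul(2, G)) = Mul(14, G))
Function('z')(A) = Mul(Pow(2, Rational(1, 2)), Pow(A, Rational(1, 2))) (Function('z')(A) = Pow(Add(A, A), Rational(1, 2)) = Pow(Mul(2, A), Rational(1, 2)) = Mul(Pow(2, Rational(1, 2)), Pow(A, Rational(1, 2))))
Function('a')(f, W) = Add(3, Mul(2, Pow(7, Rational(1, 2)), Pow(Mul(-1, W), Rational(1, 2)))) (Function('a')(f, W) = Add(3, Mul(Pow(2, Rational(1, 2)), Pow(Mul(14, Add(0, Mul(-1, W))), Rational(1, 2)))) = Add(3, Mul(Pow(2, Rational(1, 2)), Pow(Mul(14, Mul(-1, W)), Rational(1, 2)))) = Add(3, Mul(Pow(2, Rational(1, 2)), Pow(Mul(-14, W), Rational(1, 2)))) = Add(3, Mul(Pow(2, Rational(1, 2)), Mul(Pow(14, Rational(1, 2)), Pow(Mul(-1, W), Rational(1, 2))))) = Add(3, Mul(2, Pow(7, Rational(1, 2)), Pow(Mul(-1, W), Rational(1, 2)))))
Pow(Function('a')(-7, 5), 2) = Pow(Add(3, Mul(2, Pow(7, Rational(1, 2)), Pow(Mul(-1, 5), Rational(1, 2)))), 2) = Pow(Add(3, Mul(2, Pow(7, Rational(1, 2)), Pow(-5, Rational(1, 2)))), 2) = Pow(Add(3, Mul(2, Pow(7, Rational(1, 2)), Mul(I, Pow(5, Rational(1, 2))))), 2) = Pow(Add(3, Mul(2, I, Pow(35, Rational(1, 2)))), 2)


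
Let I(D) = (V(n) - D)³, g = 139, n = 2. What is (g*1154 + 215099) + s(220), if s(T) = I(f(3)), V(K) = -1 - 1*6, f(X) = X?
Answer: 374505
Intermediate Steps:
V(K) = -7 (V(K) = -1 - 6 = -7)
I(D) = (-7 - D)³
s(T) = -1000 (s(T) = -(7 + 3)³ = -1*10³ = -1*1000 = -1000)
(g*1154 + 215099) + s(220) = (139*1154 + 215099) - 1000 = (160406 + 215099) - 1000 = 375505 - 1000 = 374505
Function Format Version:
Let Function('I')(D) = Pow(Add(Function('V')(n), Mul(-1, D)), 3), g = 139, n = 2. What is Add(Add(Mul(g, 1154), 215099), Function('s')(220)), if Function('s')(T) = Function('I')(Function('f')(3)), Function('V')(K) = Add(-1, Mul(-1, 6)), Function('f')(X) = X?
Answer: 374505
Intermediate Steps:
Function('V')(K) = -7 (Function('V')(K) = Add(-1, -6) = -7)
Function('I')(D) = Pow(Add(-7, Mul(-1, D)), 3)
Function('s')(T) = -1000 (Function('s')(T) = Mul(-1, Pow(Add(7, 3), 3)) = Mul(-1, Pow(10, 3)) = Mul(-1, 1000) = -1000)
Add(Add(Mul(g, 1154), 215099), Function('s')(220)) = Add(Add(Mul(139, 1154), 215099), -1000) = Add(Add(160406, 215099), -1000) = Add(375505, -1000) = 374505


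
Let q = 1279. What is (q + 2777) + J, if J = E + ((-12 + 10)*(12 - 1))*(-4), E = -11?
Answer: 4133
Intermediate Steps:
J = 77 (J = -11 + ((-12 + 10)*(12 - 1))*(-4) = -11 - 2*11*(-4) = -11 - 22*(-4) = -11 + 88 = 77)
(q + 2777) + J = (1279 + 2777) + 77 = 4056 + 77 = 4133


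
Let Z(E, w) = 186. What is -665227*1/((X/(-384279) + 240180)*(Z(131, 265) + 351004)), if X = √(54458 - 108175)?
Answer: -11622618270920886642/1473713588070585133266241 - 1259274711*I*√53717/14737135880705851332662410 ≈ -7.8866e-6 - 1.9804e-14*I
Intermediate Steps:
X = I*√53717 (X = √(-53717) = I*√53717 ≈ 231.77*I)
-665227*1/((X/(-384279) + 240180)*(Z(131, 265) + 351004)) = -665227*1/((186 + 351004)*((I*√53717)/(-384279) + 240180)) = -665227*1/(351190*((I*√53717)*(-1/384279) + 240180)) = -665227*1/(351190*(-I*√53717/384279 + 240180)) = -665227*1/(351190*(240180 - I*√53717/384279)) = -665227/(84348814200 - 1730*I*√53717/1893)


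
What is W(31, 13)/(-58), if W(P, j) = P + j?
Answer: -22/29 ≈ -0.75862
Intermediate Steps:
W(31, 13)/(-58) = (31 + 13)/(-58) = 44*(-1/58) = -22/29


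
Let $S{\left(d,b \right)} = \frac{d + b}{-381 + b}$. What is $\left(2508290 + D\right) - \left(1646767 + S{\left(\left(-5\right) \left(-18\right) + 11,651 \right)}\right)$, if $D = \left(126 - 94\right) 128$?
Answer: $\frac{116858189}{135} \approx 8.6562 \cdot 10^{5}$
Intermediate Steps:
$S{\left(d,b \right)} = \frac{b + d}{-381 + b}$
$D = 4096$ ($D = 32 \cdot 128 = 4096$)
$\left(2508290 + D\right) - \left(1646767 + S{\left(\left(-5\right) \left(-18\right) + 11,651 \right)}\right) = \left(2508290 + 4096\right) - \left(1646767 + \frac{651 + \left(\left(-5\right) \left(-18\right) + 11\right)}{-381 + 651}\right) = 2512386 - \left(1646767 + \frac{651 + \left(90 + 11\right)}{270}\right) = 2512386 - \left(1646767 + \frac{651 + 101}{270}\right) = 2512386 - \left(1646767 + \frac{1}{270} \cdot 752\right) = 2512386 - \left(1646767 + \frac{376}{135}\right) = 2512386 - \frac{222313921}{135} = \frac{116858189}{135}$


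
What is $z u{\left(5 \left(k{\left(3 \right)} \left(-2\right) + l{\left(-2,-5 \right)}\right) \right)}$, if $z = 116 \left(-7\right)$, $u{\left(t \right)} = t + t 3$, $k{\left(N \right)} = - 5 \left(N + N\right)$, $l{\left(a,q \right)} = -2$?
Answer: $-941920$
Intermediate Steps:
$k{\left(N \right)} = - 10 N$ ($k{\left(N \right)} = - 5 \cdot 2 N = - 10 N$)
$u{\left(t \right)} = 4 t$ ($u{\left(t \right)} = t + 3 t = 4 t$)
$z = -812$
$z u{\left(5 \left(k{\left(3 \right)} \left(-2\right) + l{\left(-2,-5 \right)}\right) \right)} = - 812 \cdot 4 \cdot 5 \left(\left(-10\right) 3 \left(-2\right) - 2\right) = - 812 \cdot 4 \cdot 5 \left(\left(-30\right) \left(-2\right) - 2\right) = - 812 \cdot 4 \cdot 5 \left(60 - 2\right) = - 812 \cdot 4 \cdot 5 \cdot 58 = - 812 \cdot 4 \cdot 290 = \left(-812\right) 1160 = -941920$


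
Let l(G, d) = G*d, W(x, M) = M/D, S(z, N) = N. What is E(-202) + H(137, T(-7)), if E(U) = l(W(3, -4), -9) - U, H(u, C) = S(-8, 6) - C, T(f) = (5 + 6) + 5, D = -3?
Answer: 180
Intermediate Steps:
W(x, M) = -M/3 (W(x, M) = M/(-3) = M*(-1/3) = -M/3)
T(f) = 16 (T(f) = 11 + 5 = 16)
H(u, C) = 6 - C
E(U) = -12 - U (E(U) = -1/3*(-4)*(-9) - U = (4/3)*(-9) - U = -12 - U)
E(-202) + H(137, T(-7)) = (-12 - 1*(-202)) + (6 - 1*16) = (-12 + 202) + (6 - 16) = 190 - 10 = 180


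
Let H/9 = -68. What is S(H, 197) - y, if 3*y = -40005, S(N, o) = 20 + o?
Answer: 13552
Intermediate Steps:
H = -612 (H = 9*(-68) = -612)
y = -13335 (y = (⅓)*(-40005) = -13335)
S(H, 197) - y = (20 + 197) - 1*(-13335) = 217 + 13335 = 13552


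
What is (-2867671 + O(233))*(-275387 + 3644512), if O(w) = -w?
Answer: -9662327064000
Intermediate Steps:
(-2867671 + O(233))*(-275387 + 3644512) = (-2867671 - 1*233)*(-275387 + 3644512) = (-2867671 - 233)*3369125 = -2867904*3369125 = -9662327064000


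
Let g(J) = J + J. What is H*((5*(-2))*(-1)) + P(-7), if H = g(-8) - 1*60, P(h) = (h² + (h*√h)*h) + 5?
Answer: -706 + 49*I*√7 ≈ -706.0 + 129.64*I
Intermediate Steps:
g(J) = 2*J
P(h) = 5 + h² + h^(5/2) (P(h) = (h² + h^(3/2)*h) + 5 = (h² + h^(5/2)) + 5 = 5 + h² + h^(5/2))
H = -76 (H = 2*(-8) - 1*60 = -16 - 60 = -76)
H*((5*(-2))*(-1)) + P(-7) = -76*5*(-2)*(-1) + (5 + (-7)² + (-7)^(5/2)) = -(-760)*(-1) + (5 + 49 + 49*I*√7) = -76*10 + (54 + 49*I*√7) = -760 + (54 + 49*I*√7) = -706 + 49*I*√7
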